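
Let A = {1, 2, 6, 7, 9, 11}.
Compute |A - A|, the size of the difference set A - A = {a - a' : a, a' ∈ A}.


A - A = {a - a' : a, a' ∈ A}; |A| = 6.
Bounds: 2|A|-1 ≤ |A - A| ≤ |A|² - |A| + 1, i.e. 11 ≤ |A - A| ≤ 31.
Note: 0 ∈ A - A always (from a - a). The set is symmetric: if d ∈ A - A then -d ∈ A - A.
Enumerate nonzero differences d = a - a' with a > a' (then include -d):
Positive differences: {1, 2, 3, 4, 5, 6, 7, 8, 9, 10}
Full difference set: {0} ∪ (positive diffs) ∪ (negative diffs).
|A - A| = 1 + 2·10 = 21 (matches direct enumeration: 21).

|A - A| = 21


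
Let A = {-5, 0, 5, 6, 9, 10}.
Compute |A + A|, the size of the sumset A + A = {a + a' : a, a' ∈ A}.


A + A = {a + a' : a, a' ∈ A}; |A| = 6.
General bounds: 2|A| - 1 ≤ |A + A| ≤ |A|(|A|+1)/2, i.e. 11 ≤ |A + A| ≤ 21.
Lower bound 2|A|-1 is attained iff A is an arithmetic progression.
Enumerate sums a + a' for a ≤ a' (symmetric, so this suffices):
a = -5: -5+-5=-10, -5+0=-5, -5+5=0, -5+6=1, -5+9=4, -5+10=5
a = 0: 0+0=0, 0+5=5, 0+6=6, 0+9=9, 0+10=10
a = 5: 5+5=10, 5+6=11, 5+9=14, 5+10=15
a = 6: 6+6=12, 6+9=15, 6+10=16
a = 9: 9+9=18, 9+10=19
a = 10: 10+10=20
Distinct sums: {-10, -5, 0, 1, 4, 5, 6, 9, 10, 11, 12, 14, 15, 16, 18, 19, 20}
|A + A| = 17

|A + A| = 17


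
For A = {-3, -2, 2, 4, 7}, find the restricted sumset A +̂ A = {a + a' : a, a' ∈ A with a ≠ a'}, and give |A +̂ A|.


Restricted sumset: A +̂ A = {a + a' : a ∈ A, a' ∈ A, a ≠ a'}.
Equivalently, take A + A and drop any sum 2a that is achievable ONLY as a + a for a ∈ A (i.e. sums representable only with equal summands).
Enumerate pairs (a, a') with a < a' (symmetric, so each unordered pair gives one sum; this covers all a ≠ a'):
  -3 + -2 = -5
  -3 + 2 = -1
  -3 + 4 = 1
  -3 + 7 = 4
  -2 + 2 = 0
  -2 + 4 = 2
  -2 + 7 = 5
  2 + 4 = 6
  2 + 7 = 9
  4 + 7 = 11
Collected distinct sums: {-5, -1, 0, 1, 2, 4, 5, 6, 9, 11}
|A +̂ A| = 10
(Reference bound: |A +̂ A| ≥ 2|A| - 3 for |A| ≥ 2, with |A| = 5 giving ≥ 7.)

|A +̂ A| = 10


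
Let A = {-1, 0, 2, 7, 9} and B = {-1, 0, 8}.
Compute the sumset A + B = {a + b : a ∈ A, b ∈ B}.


A + B = {a + b : a ∈ A, b ∈ B}.
Enumerate all |A|·|B| = 5·3 = 15 pairs (a, b) and collect distinct sums.
a = -1: -1+-1=-2, -1+0=-1, -1+8=7
a = 0: 0+-1=-1, 0+0=0, 0+8=8
a = 2: 2+-1=1, 2+0=2, 2+8=10
a = 7: 7+-1=6, 7+0=7, 7+8=15
a = 9: 9+-1=8, 9+0=9, 9+8=17
Collecting distinct sums: A + B = {-2, -1, 0, 1, 2, 6, 7, 8, 9, 10, 15, 17}
|A + B| = 12

A + B = {-2, -1, 0, 1, 2, 6, 7, 8, 9, 10, 15, 17}


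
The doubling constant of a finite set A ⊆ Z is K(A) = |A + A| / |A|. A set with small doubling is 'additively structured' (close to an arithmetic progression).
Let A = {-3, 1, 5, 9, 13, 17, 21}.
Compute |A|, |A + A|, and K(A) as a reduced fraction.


|A| = 7.
Compute A + A by enumerating all 49 pairs.
A + A = {-6, -2, 2, 6, 10, 14, 18, 22, 26, 30, 34, 38, 42}, so |A + A| = 13.
K = |A + A| / |A| = 13/7 (already in lowest terms) ≈ 1.8571.
Reference: AP of size 7 gives K = 13/7 ≈ 1.8571; a fully generic set of size 7 gives K ≈ 4.0000.

|A| = 7, |A + A| = 13, K = 13/7.


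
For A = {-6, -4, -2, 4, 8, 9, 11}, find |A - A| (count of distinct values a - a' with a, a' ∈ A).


A - A = {a - a' : a, a' ∈ A}; |A| = 7.
Bounds: 2|A|-1 ≤ |A - A| ≤ |A|² - |A| + 1, i.e. 13 ≤ |A - A| ≤ 43.
Note: 0 ∈ A - A always (from a - a). The set is symmetric: if d ∈ A - A then -d ∈ A - A.
Enumerate nonzero differences d = a - a' with a > a' (then include -d):
Positive differences: {1, 2, 3, 4, 5, 6, 7, 8, 10, 11, 12, 13, 14, 15, 17}
Full difference set: {0} ∪ (positive diffs) ∪ (negative diffs).
|A - A| = 1 + 2·15 = 31 (matches direct enumeration: 31).

|A - A| = 31


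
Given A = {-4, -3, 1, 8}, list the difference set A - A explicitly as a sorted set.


A - A = {a - a' : a, a' ∈ A}.
Compute a - a' for each ordered pair (a, a'):
a = -4: -4--4=0, -4--3=-1, -4-1=-5, -4-8=-12
a = -3: -3--4=1, -3--3=0, -3-1=-4, -3-8=-11
a = 1: 1--4=5, 1--3=4, 1-1=0, 1-8=-7
a = 8: 8--4=12, 8--3=11, 8-1=7, 8-8=0
Collecting distinct values (and noting 0 appears from a-a):
A - A = {-12, -11, -7, -5, -4, -1, 0, 1, 4, 5, 7, 11, 12}
|A - A| = 13

A - A = {-12, -11, -7, -5, -4, -1, 0, 1, 4, 5, 7, 11, 12}


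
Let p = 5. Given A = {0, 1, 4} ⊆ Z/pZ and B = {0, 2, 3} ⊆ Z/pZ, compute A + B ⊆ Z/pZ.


Work in Z/5Z: reduce every sum a + b modulo 5.
Enumerate all 9 pairs:
a = 0: 0+0=0, 0+2=2, 0+3=3
a = 1: 1+0=1, 1+2=3, 1+3=4
a = 4: 4+0=4, 4+2=1, 4+3=2
Distinct residues collected: {0, 1, 2, 3, 4}
|A + B| = 5 (out of 5 total residues).

A + B = {0, 1, 2, 3, 4}


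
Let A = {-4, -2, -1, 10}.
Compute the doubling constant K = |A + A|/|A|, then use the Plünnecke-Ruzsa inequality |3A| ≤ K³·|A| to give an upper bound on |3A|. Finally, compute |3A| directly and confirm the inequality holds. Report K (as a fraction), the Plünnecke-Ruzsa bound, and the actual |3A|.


|A| = 4.
Step 1: Compute A + A by enumerating all 16 pairs.
A + A = {-8, -6, -5, -4, -3, -2, 6, 8, 9, 20}, so |A + A| = 10.
Step 2: Doubling constant K = |A + A|/|A| = 10/4 = 10/4 ≈ 2.5000.
Step 3: Plünnecke-Ruzsa gives |3A| ≤ K³·|A| = (2.5000)³ · 4 ≈ 62.5000.
Step 4: Compute 3A = A + A + A directly by enumerating all triples (a,b,c) ∈ A³; |3A| = 19.
Step 5: Check 19 ≤ 62.5000? Yes ✓.

K = 10/4, Plünnecke-Ruzsa bound K³|A| ≈ 62.5000, |3A| = 19, inequality holds.


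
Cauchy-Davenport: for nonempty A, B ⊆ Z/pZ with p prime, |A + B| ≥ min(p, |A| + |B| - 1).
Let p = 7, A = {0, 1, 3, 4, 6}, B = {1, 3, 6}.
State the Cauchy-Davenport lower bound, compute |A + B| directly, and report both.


Cauchy-Davenport: |A + B| ≥ min(p, |A| + |B| - 1) for A, B nonempty in Z/pZ.
|A| = 5, |B| = 3, p = 7.
CD lower bound = min(7, 5 + 3 - 1) = min(7, 7) = 7.
Compute A + B mod 7 directly:
a = 0: 0+1=1, 0+3=3, 0+6=6
a = 1: 1+1=2, 1+3=4, 1+6=0
a = 3: 3+1=4, 3+3=6, 3+6=2
a = 4: 4+1=5, 4+3=0, 4+6=3
a = 6: 6+1=0, 6+3=2, 6+6=5
A + B = {0, 1, 2, 3, 4, 5, 6}, so |A + B| = 7.
Verify: 7 ≥ 7? Yes ✓.

CD lower bound = 7, actual |A + B| = 7.


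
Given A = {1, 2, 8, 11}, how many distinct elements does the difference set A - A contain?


A - A = {a - a' : a, a' ∈ A}; |A| = 4.
Bounds: 2|A|-1 ≤ |A - A| ≤ |A|² - |A| + 1, i.e. 7 ≤ |A - A| ≤ 13.
Note: 0 ∈ A - A always (from a - a). The set is symmetric: if d ∈ A - A then -d ∈ A - A.
Enumerate nonzero differences d = a - a' with a > a' (then include -d):
Positive differences: {1, 3, 6, 7, 9, 10}
Full difference set: {0} ∪ (positive diffs) ∪ (negative diffs).
|A - A| = 1 + 2·6 = 13 (matches direct enumeration: 13).

|A - A| = 13


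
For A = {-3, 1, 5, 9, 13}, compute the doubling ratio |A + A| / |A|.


|A| = 5.
Compute A + A by enumerating all 25 pairs.
A + A = {-6, -2, 2, 6, 10, 14, 18, 22, 26}, so |A + A| = 9.
K = |A + A| / |A| = 9/5 (already in lowest terms) ≈ 1.8000.
Reference: AP of size 5 gives K = 9/5 ≈ 1.8000; a fully generic set of size 5 gives K ≈ 3.0000.

|A| = 5, |A + A| = 9, K = 9/5.


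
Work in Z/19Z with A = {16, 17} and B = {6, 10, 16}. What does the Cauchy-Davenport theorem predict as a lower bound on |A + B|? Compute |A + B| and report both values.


Cauchy-Davenport: |A + B| ≥ min(p, |A| + |B| - 1) for A, B nonempty in Z/pZ.
|A| = 2, |B| = 3, p = 19.
CD lower bound = min(19, 2 + 3 - 1) = min(19, 4) = 4.
Compute A + B mod 19 directly:
a = 16: 16+6=3, 16+10=7, 16+16=13
a = 17: 17+6=4, 17+10=8, 17+16=14
A + B = {3, 4, 7, 8, 13, 14}, so |A + B| = 6.
Verify: 6 ≥ 4? Yes ✓.

CD lower bound = 4, actual |A + B| = 6.


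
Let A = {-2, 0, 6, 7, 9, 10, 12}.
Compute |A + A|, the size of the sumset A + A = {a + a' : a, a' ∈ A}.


A + A = {a + a' : a, a' ∈ A}; |A| = 7.
General bounds: 2|A| - 1 ≤ |A + A| ≤ |A|(|A|+1)/2, i.e. 13 ≤ |A + A| ≤ 28.
Lower bound 2|A|-1 is attained iff A is an arithmetic progression.
Enumerate sums a + a' for a ≤ a' (symmetric, so this suffices):
a = -2: -2+-2=-4, -2+0=-2, -2+6=4, -2+7=5, -2+9=7, -2+10=8, -2+12=10
a = 0: 0+0=0, 0+6=6, 0+7=7, 0+9=9, 0+10=10, 0+12=12
a = 6: 6+6=12, 6+7=13, 6+9=15, 6+10=16, 6+12=18
a = 7: 7+7=14, 7+9=16, 7+10=17, 7+12=19
a = 9: 9+9=18, 9+10=19, 9+12=21
a = 10: 10+10=20, 10+12=22
a = 12: 12+12=24
Distinct sums: {-4, -2, 0, 4, 5, 6, 7, 8, 9, 10, 12, 13, 14, 15, 16, 17, 18, 19, 20, 21, 22, 24}
|A + A| = 22

|A + A| = 22


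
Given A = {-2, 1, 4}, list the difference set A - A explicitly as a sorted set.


A - A = {a - a' : a, a' ∈ A}.
Compute a - a' for each ordered pair (a, a'):
a = -2: -2--2=0, -2-1=-3, -2-4=-6
a = 1: 1--2=3, 1-1=0, 1-4=-3
a = 4: 4--2=6, 4-1=3, 4-4=0
Collecting distinct values (and noting 0 appears from a-a):
A - A = {-6, -3, 0, 3, 6}
|A - A| = 5

A - A = {-6, -3, 0, 3, 6}


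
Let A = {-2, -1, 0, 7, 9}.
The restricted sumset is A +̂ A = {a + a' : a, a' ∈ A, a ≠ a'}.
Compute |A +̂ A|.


Restricted sumset: A +̂ A = {a + a' : a ∈ A, a' ∈ A, a ≠ a'}.
Equivalently, take A + A and drop any sum 2a that is achievable ONLY as a + a for a ∈ A (i.e. sums representable only with equal summands).
Enumerate pairs (a, a') with a < a' (symmetric, so each unordered pair gives one sum; this covers all a ≠ a'):
  -2 + -1 = -3
  -2 + 0 = -2
  -2 + 7 = 5
  -2 + 9 = 7
  -1 + 0 = -1
  -1 + 7 = 6
  -1 + 9 = 8
  0 + 7 = 7
  0 + 9 = 9
  7 + 9 = 16
Collected distinct sums: {-3, -2, -1, 5, 6, 7, 8, 9, 16}
|A +̂ A| = 9
(Reference bound: |A +̂ A| ≥ 2|A| - 3 for |A| ≥ 2, with |A| = 5 giving ≥ 7.)

|A +̂ A| = 9


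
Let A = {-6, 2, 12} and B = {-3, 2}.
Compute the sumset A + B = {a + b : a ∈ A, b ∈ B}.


A + B = {a + b : a ∈ A, b ∈ B}.
Enumerate all |A|·|B| = 3·2 = 6 pairs (a, b) and collect distinct sums.
a = -6: -6+-3=-9, -6+2=-4
a = 2: 2+-3=-1, 2+2=4
a = 12: 12+-3=9, 12+2=14
Collecting distinct sums: A + B = {-9, -4, -1, 4, 9, 14}
|A + B| = 6

A + B = {-9, -4, -1, 4, 9, 14}


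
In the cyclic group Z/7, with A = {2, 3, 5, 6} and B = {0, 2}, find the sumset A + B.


Work in Z/7Z: reduce every sum a + b modulo 7.
Enumerate all 8 pairs:
a = 2: 2+0=2, 2+2=4
a = 3: 3+0=3, 3+2=5
a = 5: 5+0=5, 5+2=0
a = 6: 6+0=6, 6+2=1
Distinct residues collected: {0, 1, 2, 3, 4, 5, 6}
|A + B| = 7 (out of 7 total residues).

A + B = {0, 1, 2, 3, 4, 5, 6}


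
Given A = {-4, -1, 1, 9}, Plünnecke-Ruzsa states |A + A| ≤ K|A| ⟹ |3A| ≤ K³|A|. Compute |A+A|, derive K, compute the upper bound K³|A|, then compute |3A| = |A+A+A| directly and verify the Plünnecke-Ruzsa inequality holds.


|A| = 4.
Step 1: Compute A + A by enumerating all 16 pairs.
A + A = {-8, -5, -3, -2, 0, 2, 5, 8, 10, 18}, so |A + A| = 10.
Step 2: Doubling constant K = |A + A|/|A| = 10/4 = 10/4 ≈ 2.5000.
Step 3: Plünnecke-Ruzsa gives |3A| ≤ K³·|A| = (2.5000)³ · 4 ≈ 62.5000.
Step 4: Compute 3A = A + A + A directly by enumerating all triples (a,b,c) ∈ A³; |3A| = 19.
Step 5: Check 19 ≤ 62.5000? Yes ✓.

K = 10/4, Plünnecke-Ruzsa bound K³|A| ≈ 62.5000, |3A| = 19, inequality holds.


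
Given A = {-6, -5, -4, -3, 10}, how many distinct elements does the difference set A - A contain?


A - A = {a - a' : a, a' ∈ A}; |A| = 5.
Bounds: 2|A|-1 ≤ |A - A| ≤ |A|² - |A| + 1, i.e. 9 ≤ |A - A| ≤ 21.
Note: 0 ∈ A - A always (from a - a). The set is symmetric: if d ∈ A - A then -d ∈ A - A.
Enumerate nonzero differences d = a - a' with a > a' (then include -d):
Positive differences: {1, 2, 3, 13, 14, 15, 16}
Full difference set: {0} ∪ (positive diffs) ∪ (negative diffs).
|A - A| = 1 + 2·7 = 15 (matches direct enumeration: 15).

|A - A| = 15


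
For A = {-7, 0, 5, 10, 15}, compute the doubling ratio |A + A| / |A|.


|A| = 5.
Compute A + A by enumerating all 25 pairs.
A + A = {-14, -7, -2, 0, 3, 5, 8, 10, 15, 20, 25, 30}, so |A + A| = 12.
K = |A + A| / |A| = 12/5 (already in lowest terms) ≈ 2.4000.
Reference: AP of size 5 gives K = 9/5 ≈ 1.8000; a fully generic set of size 5 gives K ≈ 3.0000.

|A| = 5, |A + A| = 12, K = 12/5.


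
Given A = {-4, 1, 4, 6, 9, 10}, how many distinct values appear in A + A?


A + A = {a + a' : a, a' ∈ A}; |A| = 6.
General bounds: 2|A| - 1 ≤ |A + A| ≤ |A|(|A|+1)/2, i.e. 11 ≤ |A + A| ≤ 21.
Lower bound 2|A|-1 is attained iff A is an arithmetic progression.
Enumerate sums a + a' for a ≤ a' (symmetric, so this suffices):
a = -4: -4+-4=-8, -4+1=-3, -4+4=0, -4+6=2, -4+9=5, -4+10=6
a = 1: 1+1=2, 1+4=5, 1+6=7, 1+9=10, 1+10=11
a = 4: 4+4=8, 4+6=10, 4+9=13, 4+10=14
a = 6: 6+6=12, 6+9=15, 6+10=16
a = 9: 9+9=18, 9+10=19
a = 10: 10+10=20
Distinct sums: {-8, -3, 0, 2, 5, 6, 7, 8, 10, 11, 12, 13, 14, 15, 16, 18, 19, 20}
|A + A| = 18

|A + A| = 18


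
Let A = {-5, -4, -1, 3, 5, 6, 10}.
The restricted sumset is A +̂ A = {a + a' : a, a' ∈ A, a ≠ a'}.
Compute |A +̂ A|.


Restricted sumset: A +̂ A = {a + a' : a ∈ A, a' ∈ A, a ≠ a'}.
Equivalently, take A + A and drop any sum 2a that is achievable ONLY as a + a for a ∈ A (i.e. sums representable only with equal summands).
Enumerate pairs (a, a') with a < a' (symmetric, so each unordered pair gives one sum; this covers all a ≠ a'):
  -5 + -4 = -9
  -5 + -1 = -6
  -5 + 3 = -2
  -5 + 5 = 0
  -5 + 6 = 1
  -5 + 10 = 5
  -4 + -1 = -5
  -4 + 3 = -1
  -4 + 5 = 1
  -4 + 6 = 2
  -4 + 10 = 6
  -1 + 3 = 2
  -1 + 5 = 4
  -1 + 6 = 5
  -1 + 10 = 9
  3 + 5 = 8
  3 + 6 = 9
  3 + 10 = 13
  5 + 6 = 11
  5 + 10 = 15
  6 + 10 = 16
Collected distinct sums: {-9, -6, -5, -2, -1, 0, 1, 2, 4, 5, 6, 8, 9, 11, 13, 15, 16}
|A +̂ A| = 17
(Reference bound: |A +̂ A| ≥ 2|A| - 3 for |A| ≥ 2, with |A| = 7 giving ≥ 11.)

|A +̂ A| = 17


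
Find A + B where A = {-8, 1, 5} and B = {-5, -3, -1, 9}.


A + B = {a + b : a ∈ A, b ∈ B}.
Enumerate all |A|·|B| = 3·4 = 12 pairs (a, b) and collect distinct sums.
a = -8: -8+-5=-13, -8+-3=-11, -8+-1=-9, -8+9=1
a = 1: 1+-5=-4, 1+-3=-2, 1+-1=0, 1+9=10
a = 5: 5+-5=0, 5+-3=2, 5+-1=4, 5+9=14
Collecting distinct sums: A + B = {-13, -11, -9, -4, -2, 0, 1, 2, 4, 10, 14}
|A + B| = 11

A + B = {-13, -11, -9, -4, -2, 0, 1, 2, 4, 10, 14}


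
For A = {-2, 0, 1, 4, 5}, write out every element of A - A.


A - A = {a - a' : a, a' ∈ A}.
Compute a - a' for each ordered pair (a, a'):
a = -2: -2--2=0, -2-0=-2, -2-1=-3, -2-4=-6, -2-5=-7
a = 0: 0--2=2, 0-0=0, 0-1=-1, 0-4=-4, 0-5=-5
a = 1: 1--2=3, 1-0=1, 1-1=0, 1-4=-3, 1-5=-4
a = 4: 4--2=6, 4-0=4, 4-1=3, 4-4=0, 4-5=-1
a = 5: 5--2=7, 5-0=5, 5-1=4, 5-4=1, 5-5=0
Collecting distinct values (and noting 0 appears from a-a):
A - A = {-7, -6, -5, -4, -3, -2, -1, 0, 1, 2, 3, 4, 5, 6, 7}
|A - A| = 15

A - A = {-7, -6, -5, -4, -3, -2, -1, 0, 1, 2, 3, 4, 5, 6, 7}


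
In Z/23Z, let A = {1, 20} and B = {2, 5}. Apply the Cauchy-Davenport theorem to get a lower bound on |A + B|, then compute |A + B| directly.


Cauchy-Davenport: |A + B| ≥ min(p, |A| + |B| - 1) for A, B nonempty in Z/pZ.
|A| = 2, |B| = 2, p = 23.
CD lower bound = min(23, 2 + 2 - 1) = min(23, 3) = 3.
Compute A + B mod 23 directly:
a = 1: 1+2=3, 1+5=6
a = 20: 20+2=22, 20+5=2
A + B = {2, 3, 6, 22}, so |A + B| = 4.
Verify: 4 ≥ 3? Yes ✓.

CD lower bound = 3, actual |A + B| = 4.


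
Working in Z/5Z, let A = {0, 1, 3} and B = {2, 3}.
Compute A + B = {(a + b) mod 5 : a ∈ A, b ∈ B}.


Work in Z/5Z: reduce every sum a + b modulo 5.
Enumerate all 6 pairs:
a = 0: 0+2=2, 0+3=3
a = 1: 1+2=3, 1+3=4
a = 3: 3+2=0, 3+3=1
Distinct residues collected: {0, 1, 2, 3, 4}
|A + B| = 5 (out of 5 total residues).

A + B = {0, 1, 2, 3, 4}


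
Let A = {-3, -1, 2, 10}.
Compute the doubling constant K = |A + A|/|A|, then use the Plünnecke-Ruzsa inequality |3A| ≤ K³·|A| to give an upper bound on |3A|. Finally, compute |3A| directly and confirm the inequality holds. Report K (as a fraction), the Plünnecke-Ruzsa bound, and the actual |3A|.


|A| = 4.
Step 1: Compute A + A by enumerating all 16 pairs.
A + A = {-6, -4, -2, -1, 1, 4, 7, 9, 12, 20}, so |A + A| = 10.
Step 2: Doubling constant K = |A + A|/|A| = 10/4 = 10/4 ≈ 2.5000.
Step 3: Plünnecke-Ruzsa gives |3A| ≤ K³·|A| = (2.5000)³ · 4 ≈ 62.5000.
Step 4: Compute 3A = A + A + A directly by enumerating all triples (a,b,c) ∈ A³; |3A| = 19.
Step 5: Check 19 ≤ 62.5000? Yes ✓.

K = 10/4, Plünnecke-Ruzsa bound K³|A| ≈ 62.5000, |3A| = 19, inequality holds.


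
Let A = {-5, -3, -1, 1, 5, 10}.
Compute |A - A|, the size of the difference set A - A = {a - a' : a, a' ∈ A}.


A - A = {a - a' : a, a' ∈ A}; |A| = 6.
Bounds: 2|A|-1 ≤ |A - A| ≤ |A|² - |A| + 1, i.e. 11 ≤ |A - A| ≤ 31.
Note: 0 ∈ A - A always (from a - a). The set is symmetric: if d ∈ A - A then -d ∈ A - A.
Enumerate nonzero differences d = a - a' with a > a' (then include -d):
Positive differences: {2, 4, 5, 6, 8, 9, 10, 11, 13, 15}
Full difference set: {0} ∪ (positive diffs) ∪ (negative diffs).
|A - A| = 1 + 2·10 = 21 (matches direct enumeration: 21).

|A - A| = 21


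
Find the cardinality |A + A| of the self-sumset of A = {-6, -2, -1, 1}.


A + A = {a + a' : a, a' ∈ A}; |A| = 4.
General bounds: 2|A| - 1 ≤ |A + A| ≤ |A|(|A|+1)/2, i.e. 7 ≤ |A + A| ≤ 10.
Lower bound 2|A|-1 is attained iff A is an arithmetic progression.
Enumerate sums a + a' for a ≤ a' (symmetric, so this suffices):
a = -6: -6+-6=-12, -6+-2=-8, -6+-1=-7, -6+1=-5
a = -2: -2+-2=-4, -2+-1=-3, -2+1=-1
a = -1: -1+-1=-2, -1+1=0
a = 1: 1+1=2
Distinct sums: {-12, -8, -7, -5, -4, -3, -2, -1, 0, 2}
|A + A| = 10

|A + A| = 10


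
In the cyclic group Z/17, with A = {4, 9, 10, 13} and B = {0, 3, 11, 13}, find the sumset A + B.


Work in Z/17Z: reduce every sum a + b modulo 17.
Enumerate all 16 pairs:
a = 4: 4+0=4, 4+3=7, 4+11=15, 4+13=0
a = 9: 9+0=9, 9+3=12, 9+11=3, 9+13=5
a = 10: 10+0=10, 10+3=13, 10+11=4, 10+13=6
a = 13: 13+0=13, 13+3=16, 13+11=7, 13+13=9
Distinct residues collected: {0, 3, 4, 5, 6, 7, 9, 10, 12, 13, 15, 16}
|A + B| = 12 (out of 17 total residues).

A + B = {0, 3, 4, 5, 6, 7, 9, 10, 12, 13, 15, 16}


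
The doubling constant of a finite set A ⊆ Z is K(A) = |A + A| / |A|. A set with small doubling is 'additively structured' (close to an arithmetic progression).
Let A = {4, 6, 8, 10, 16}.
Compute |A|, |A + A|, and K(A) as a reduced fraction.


|A| = 5.
Compute A + A by enumerating all 25 pairs.
A + A = {8, 10, 12, 14, 16, 18, 20, 22, 24, 26, 32}, so |A + A| = 11.
K = |A + A| / |A| = 11/5 (already in lowest terms) ≈ 2.2000.
Reference: AP of size 5 gives K = 9/5 ≈ 1.8000; a fully generic set of size 5 gives K ≈ 3.0000.

|A| = 5, |A + A| = 11, K = 11/5.


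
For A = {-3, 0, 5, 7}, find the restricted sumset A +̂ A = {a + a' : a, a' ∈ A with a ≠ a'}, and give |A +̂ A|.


Restricted sumset: A +̂ A = {a + a' : a ∈ A, a' ∈ A, a ≠ a'}.
Equivalently, take A + A and drop any sum 2a that is achievable ONLY as a + a for a ∈ A (i.e. sums representable only with equal summands).
Enumerate pairs (a, a') with a < a' (symmetric, so each unordered pair gives one sum; this covers all a ≠ a'):
  -3 + 0 = -3
  -3 + 5 = 2
  -3 + 7 = 4
  0 + 5 = 5
  0 + 7 = 7
  5 + 7 = 12
Collected distinct sums: {-3, 2, 4, 5, 7, 12}
|A +̂ A| = 6
(Reference bound: |A +̂ A| ≥ 2|A| - 3 for |A| ≥ 2, with |A| = 4 giving ≥ 5.)

|A +̂ A| = 6


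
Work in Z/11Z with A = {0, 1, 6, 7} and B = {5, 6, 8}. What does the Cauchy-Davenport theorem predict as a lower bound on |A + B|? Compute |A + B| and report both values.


Cauchy-Davenport: |A + B| ≥ min(p, |A| + |B| - 1) for A, B nonempty in Z/pZ.
|A| = 4, |B| = 3, p = 11.
CD lower bound = min(11, 4 + 3 - 1) = min(11, 6) = 6.
Compute A + B mod 11 directly:
a = 0: 0+5=5, 0+6=6, 0+8=8
a = 1: 1+5=6, 1+6=7, 1+8=9
a = 6: 6+5=0, 6+6=1, 6+8=3
a = 7: 7+5=1, 7+6=2, 7+8=4
A + B = {0, 1, 2, 3, 4, 5, 6, 7, 8, 9}, so |A + B| = 10.
Verify: 10 ≥ 6? Yes ✓.

CD lower bound = 6, actual |A + B| = 10.


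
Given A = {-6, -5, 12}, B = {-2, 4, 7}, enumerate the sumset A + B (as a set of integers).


A + B = {a + b : a ∈ A, b ∈ B}.
Enumerate all |A|·|B| = 3·3 = 9 pairs (a, b) and collect distinct sums.
a = -6: -6+-2=-8, -6+4=-2, -6+7=1
a = -5: -5+-2=-7, -5+4=-1, -5+7=2
a = 12: 12+-2=10, 12+4=16, 12+7=19
Collecting distinct sums: A + B = {-8, -7, -2, -1, 1, 2, 10, 16, 19}
|A + B| = 9

A + B = {-8, -7, -2, -1, 1, 2, 10, 16, 19}


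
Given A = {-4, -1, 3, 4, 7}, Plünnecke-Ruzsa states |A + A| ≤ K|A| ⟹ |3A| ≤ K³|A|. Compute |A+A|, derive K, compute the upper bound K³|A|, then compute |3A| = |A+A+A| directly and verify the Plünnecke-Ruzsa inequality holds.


|A| = 5.
Step 1: Compute A + A by enumerating all 25 pairs.
A + A = {-8, -5, -2, -1, 0, 2, 3, 6, 7, 8, 10, 11, 14}, so |A + A| = 13.
Step 2: Doubling constant K = |A + A|/|A| = 13/5 = 13/5 ≈ 2.6000.
Step 3: Plünnecke-Ruzsa gives |3A| ≤ K³·|A| = (2.6000)³ · 5 ≈ 87.8800.
Step 4: Compute 3A = A + A + A directly by enumerating all triples (a,b,c) ∈ A³; |3A| = 25.
Step 5: Check 25 ≤ 87.8800? Yes ✓.

K = 13/5, Plünnecke-Ruzsa bound K³|A| ≈ 87.8800, |3A| = 25, inequality holds.


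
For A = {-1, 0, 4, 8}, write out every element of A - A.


A - A = {a - a' : a, a' ∈ A}.
Compute a - a' for each ordered pair (a, a'):
a = -1: -1--1=0, -1-0=-1, -1-4=-5, -1-8=-9
a = 0: 0--1=1, 0-0=0, 0-4=-4, 0-8=-8
a = 4: 4--1=5, 4-0=4, 4-4=0, 4-8=-4
a = 8: 8--1=9, 8-0=8, 8-4=4, 8-8=0
Collecting distinct values (and noting 0 appears from a-a):
A - A = {-9, -8, -5, -4, -1, 0, 1, 4, 5, 8, 9}
|A - A| = 11

A - A = {-9, -8, -5, -4, -1, 0, 1, 4, 5, 8, 9}


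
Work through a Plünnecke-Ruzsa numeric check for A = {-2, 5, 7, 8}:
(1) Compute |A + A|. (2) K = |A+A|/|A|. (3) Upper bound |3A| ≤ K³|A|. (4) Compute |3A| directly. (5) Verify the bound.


|A| = 4.
Step 1: Compute A + A by enumerating all 16 pairs.
A + A = {-4, 3, 5, 6, 10, 12, 13, 14, 15, 16}, so |A + A| = 10.
Step 2: Doubling constant K = |A + A|/|A| = 10/4 = 10/4 ≈ 2.5000.
Step 3: Plünnecke-Ruzsa gives |3A| ≤ K³·|A| = (2.5000)³ · 4 ≈ 62.5000.
Step 4: Compute 3A = A + A + A directly by enumerating all triples (a,b,c) ∈ A³; |3A| = 19.
Step 5: Check 19 ≤ 62.5000? Yes ✓.

K = 10/4, Plünnecke-Ruzsa bound K³|A| ≈ 62.5000, |3A| = 19, inequality holds.


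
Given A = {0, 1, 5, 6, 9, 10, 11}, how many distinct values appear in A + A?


A + A = {a + a' : a, a' ∈ A}; |A| = 7.
General bounds: 2|A| - 1 ≤ |A + A| ≤ |A|(|A|+1)/2, i.e. 13 ≤ |A + A| ≤ 28.
Lower bound 2|A|-1 is attained iff A is an arithmetic progression.
Enumerate sums a + a' for a ≤ a' (symmetric, so this suffices):
a = 0: 0+0=0, 0+1=1, 0+5=5, 0+6=6, 0+9=9, 0+10=10, 0+11=11
a = 1: 1+1=2, 1+5=6, 1+6=7, 1+9=10, 1+10=11, 1+11=12
a = 5: 5+5=10, 5+6=11, 5+9=14, 5+10=15, 5+11=16
a = 6: 6+6=12, 6+9=15, 6+10=16, 6+11=17
a = 9: 9+9=18, 9+10=19, 9+11=20
a = 10: 10+10=20, 10+11=21
a = 11: 11+11=22
Distinct sums: {0, 1, 2, 5, 6, 7, 9, 10, 11, 12, 14, 15, 16, 17, 18, 19, 20, 21, 22}
|A + A| = 19

|A + A| = 19


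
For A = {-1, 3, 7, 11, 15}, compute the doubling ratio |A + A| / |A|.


|A| = 5.
Compute A + A by enumerating all 25 pairs.
A + A = {-2, 2, 6, 10, 14, 18, 22, 26, 30}, so |A + A| = 9.
K = |A + A| / |A| = 9/5 (already in lowest terms) ≈ 1.8000.
Reference: AP of size 5 gives K = 9/5 ≈ 1.8000; a fully generic set of size 5 gives K ≈ 3.0000.

|A| = 5, |A + A| = 9, K = 9/5.


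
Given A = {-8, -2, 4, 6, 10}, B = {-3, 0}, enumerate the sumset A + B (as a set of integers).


A + B = {a + b : a ∈ A, b ∈ B}.
Enumerate all |A|·|B| = 5·2 = 10 pairs (a, b) and collect distinct sums.
a = -8: -8+-3=-11, -8+0=-8
a = -2: -2+-3=-5, -2+0=-2
a = 4: 4+-3=1, 4+0=4
a = 6: 6+-3=3, 6+0=6
a = 10: 10+-3=7, 10+0=10
Collecting distinct sums: A + B = {-11, -8, -5, -2, 1, 3, 4, 6, 7, 10}
|A + B| = 10

A + B = {-11, -8, -5, -2, 1, 3, 4, 6, 7, 10}


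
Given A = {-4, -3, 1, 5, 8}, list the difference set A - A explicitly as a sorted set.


A - A = {a - a' : a, a' ∈ A}.
Compute a - a' for each ordered pair (a, a'):
a = -4: -4--4=0, -4--3=-1, -4-1=-5, -4-5=-9, -4-8=-12
a = -3: -3--4=1, -3--3=0, -3-1=-4, -3-5=-8, -3-8=-11
a = 1: 1--4=5, 1--3=4, 1-1=0, 1-5=-4, 1-8=-7
a = 5: 5--4=9, 5--3=8, 5-1=4, 5-5=0, 5-8=-3
a = 8: 8--4=12, 8--3=11, 8-1=7, 8-5=3, 8-8=0
Collecting distinct values (and noting 0 appears from a-a):
A - A = {-12, -11, -9, -8, -7, -5, -4, -3, -1, 0, 1, 3, 4, 5, 7, 8, 9, 11, 12}
|A - A| = 19

A - A = {-12, -11, -9, -8, -7, -5, -4, -3, -1, 0, 1, 3, 4, 5, 7, 8, 9, 11, 12}


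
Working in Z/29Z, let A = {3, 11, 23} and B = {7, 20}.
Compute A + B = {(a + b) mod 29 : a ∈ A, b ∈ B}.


Work in Z/29Z: reduce every sum a + b modulo 29.
Enumerate all 6 pairs:
a = 3: 3+7=10, 3+20=23
a = 11: 11+7=18, 11+20=2
a = 23: 23+7=1, 23+20=14
Distinct residues collected: {1, 2, 10, 14, 18, 23}
|A + B| = 6 (out of 29 total residues).

A + B = {1, 2, 10, 14, 18, 23}


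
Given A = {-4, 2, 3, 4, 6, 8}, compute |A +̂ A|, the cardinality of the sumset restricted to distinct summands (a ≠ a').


Restricted sumset: A +̂ A = {a + a' : a ∈ A, a' ∈ A, a ≠ a'}.
Equivalently, take A + A and drop any sum 2a that is achievable ONLY as a + a for a ∈ A (i.e. sums representable only with equal summands).
Enumerate pairs (a, a') with a < a' (symmetric, so each unordered pair gives one sum; this covers all a ≠ a'):
  -4 + 2 = -2
  -4 + 3 = -1
  -4 + 4 = 0
  -4 + 6 = 2
  -4 + 8 = 4
  2 + 3 = 5
  2 + 4 = 6
  2 + 6 = 8
  2 + 8 = 10
  3 + 4 = 7
  3 + 6 = 9
  3 + 8 = 11
  4 + 6 = 10
  4 + 8 = 12
  6 + 8 = 14
Collected distinct sums: {-2, -1, 0, 2, 4, 5, 6, 7, 8, 9, 10, 11, 12, 14}
|A +̂ A| = 14
(Reference bound: |A +̂ A| ≥ 2|A| - 3 for |A| ≥ 2, with |A| = 6 giving ≥ 9.)

|A +̂ A| = 14


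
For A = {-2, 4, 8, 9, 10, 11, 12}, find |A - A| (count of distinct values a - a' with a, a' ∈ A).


A - A = {a - a' : a, a' ∈ A}; |A| = 7.
Bounds: 2|A|-1 ≤ |A - A| ≤ |A|² - |A| + 1, i.e. 13 ≤ |A - A| ≤ 43.
Note: 0 ∈ A - A always (from a - a). The set is symmetric: if d ∈ A - A then -d ∈ A - A.
Enumerate nonzero differences d = a - a' with a > a' (then include -d):
Positive differences: {1, 2, 3, 4, 5, 6, 7, 8, 10, 11, 12, 13, 14}
Full difference set: {0} ∪ (positive diffs) ∪ (negative diffs).
|A - A| = 1 + 2·13 = 27 (matches direct enumeration: 27).

|A - A| = 27


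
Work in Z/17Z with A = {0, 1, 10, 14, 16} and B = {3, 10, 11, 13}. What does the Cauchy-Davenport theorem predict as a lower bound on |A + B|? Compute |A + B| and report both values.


Cauchy-Davenport: |A + B| ≥ min(p, |A| + |B| - 1) for A, B nonempty in Z/pZ.
|A| = 5, |B| = 4, p = 17.
CD lower bound = min(17, 5 + 4 - 1) = min(17, 8) = 8.
Compute A + B mod 17 directly:
a = 0: 0+3=3, 0+10=10, 0+11=11, 0+13=13
a = 1: 1+3=4, 1+10=11, 1+11=12, 1+13=14
a = 10: 10+3=13, 10+10=3, 10+11=4, 10+13=6
a = 14: 14+3=0, 14+10=7, 14+11=8, 14+13=10
a = 16: 16+3=2, 16+10=9, 16+11=10, 16+13=12
A + B = {0, 2, 3, 4, 6, 7, 8, 9, 10, 11, 12, 13, 14}, so |A + B| = 13.
Verify: 13 ≥ 8? Yes ✓.

CD lower bound = 8, actual |A + B| = 13.


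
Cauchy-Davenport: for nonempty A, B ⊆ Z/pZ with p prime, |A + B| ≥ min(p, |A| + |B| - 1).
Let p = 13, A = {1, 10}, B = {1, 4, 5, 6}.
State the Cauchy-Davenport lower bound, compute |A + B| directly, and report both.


Cauchy-Davenport: |A + B| ≥ min(p, |A| + |B| - 1) for A, B nonempty in Z/pZ.
|A| = 2, |B| = 4, p = 13.
CD lower bound = min(13, 2 + 4 - 1) = min(13, 5) = 5.
Compute A + B mod 13 directly:
a = 1: 1+1=2, 1+4=5, 1+5=6, 1+6=7
a = 10: 10+1=11, 10+4=1, 10+5=2, 10+6=3
A + B = {1, 2, 3, 5, 6, 7, 11}, so |A + B| = 7.
Verify: 7 ≥ 5? Yes ✓.

CD lower bound = 5, actual |A + B| = 7.


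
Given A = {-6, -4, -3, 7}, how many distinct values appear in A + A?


A + A = {a + a' : a, a' ∈ A}; |A| = 4.
General bounds: 2|A| - 1 ≤ |A + A| ≤ |A|(|A|+1)/2, i.e. 7 ≤ |A + A| ≤ 10.
Lower bound 2|A|-1 is attained iff A is an arithmetic progression.
Enumerate sums a + a' for a ≤ a' (symmetric, so this suffices):
a = -6: -6+-6=-12, -6+-4=-10, -6+-3=-9, -6+7=1
a = -4: -4+-4=-8, -4+-3=-7, -4+7=3
a = -3: -3+-3=-6, -3+7=4
a = 7: 7+7=14
Distinct sums: {-12, -10, -9, -8, -7, -6, 1, 3, 4, 14}
|A + A| = 10

|A + A| = 10


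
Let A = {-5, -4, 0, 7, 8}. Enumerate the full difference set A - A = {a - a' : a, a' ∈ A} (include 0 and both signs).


A - A = {a - a' : a, a' ∈ A}.
Compute a - a' for each ordered pair (a, a'):
a = -5: -5--5=0, -5--4=-1, -5-0=-5, -5-7=-12, -5-8=-13
a = -4: -4--5=1, -4--4=0, -4-0=-4, -4-7=-11, -4-8=-12
a = 0: 0--5=5, 0--4=4, 0-0=0, 0-7=-7, 0-8=-8
a = 7: 7--5=12, 7--4=11, 7-0=7, 7-7=0, 7-8=-1
a = 8: 8--5=13, 8--4=12, 8-0=8, 8-7=1, 8-8=0
Collecting distinct values (and noting 0 appears from a-a):
A - A = {-13, -12, -11, -8, -7, -5, -4, -1, 0, 1, 4, 5, 7, 8, 11, 12, 13}
|A - A| = 17

A - A = {-13, -12, -11, -8, -7, -5, -4, -1, 0, 1, 4, 5, 7, 8, 11, 12, 13}


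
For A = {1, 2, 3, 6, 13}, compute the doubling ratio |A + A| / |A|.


|A| = 5.
Compute A + A by enumerating all 25 pairs.
A + A = {2, 3, 4, 5, 6, 7, 8, 9, 12, 14, 15, 16, 19, 26}, so |A + A| = 14.
K = |A + A| / |A| = 14/5 (already in lowest terms) ≈ 2.8000.
Reference: AP of size 5 gives K = 9/5 ≈ 1.8000; a fully generic set of size 5 gives K ≈ 3.0000.

|A| = 5, |A + A| = 14, K = 14/5.


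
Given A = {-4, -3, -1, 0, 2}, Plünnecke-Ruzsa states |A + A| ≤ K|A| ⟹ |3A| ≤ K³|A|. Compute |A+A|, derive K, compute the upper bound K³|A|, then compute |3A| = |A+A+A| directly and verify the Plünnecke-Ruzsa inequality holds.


|A| = 5.
Step 1: Compute A + A by enumerating all 25 pairs.
A + A = {-8, -7, -6, -5, -4, -3, -2, -1, 0, 1, 2, 4}, so |A + A| = 12.
Step 2: Doubling constant K = |A + A|/|A| = 12/5 = 12/5 ≈ 2.4000.
Step 3: Plünnecke-Ruzsa gives |3A| ≤ K³·|A| = (2.4000)³ · 5 ≈ 69.1200.
Step 4: Compute 3A = A + A + A directly by enumerating all triples (a,b,c) ∈ A³; |3A| = 18.
Step 5: Check 18 ≤ 69.1200? Yes ✓.

K = 12/5, Plünnecke-Ruzsa bound K³|A| ≈ 69.1200, |3A| = 18, inequality holds.


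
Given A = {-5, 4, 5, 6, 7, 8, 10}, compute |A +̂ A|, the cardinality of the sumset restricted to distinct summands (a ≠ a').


Restricted sumset: A +̂ A = {a + a' : a ∈ A, a' ∈ A, a ≠ a'}.
Equivalently, take A + A and drop any sum 2a that is achievable ONLY as a + a for a ∈ A (i.e. sums representable only with equal summands).
Enumerate pairs (a, a') with a < a' (symmetric, so each unordered pair gives one sum; this covers all a ≠ a'):
  -5 + 4 = -1
  -5 + 5 = 0
  -5 + 6 = 1
  -5 + 7 = 2
  -5 + 8 = 3
  -5 + 10 = 5
  4 + 5 = 9
  4 + 6 = 10
  4 + 7 = 11
  4 + 8 = 12
  4 + 10 = 14
  5 + 6 = 11
  5 + 7 = 12
  5 + 8 = 13
  5 + 10 = 15
  6 + 7 = 13
  6 + 8 = 14
  6 + 10 = 16
  7 + 8 = 15
  7 + 10 = 17
  8 + 10 = 18
Collected distinct sums: {-1, 0, 1, 2, 3, 5, 9, 10, 11, 12, 13, 14, 15, 16, 17, 18}
|A +̂ A| = 16
(Reference bound: |A +̂ A| ≥ 2|A| - 3 for |A| ≥ 2, with |A| = 7 giving ≥ 11.)

|A +̂ A| = 16


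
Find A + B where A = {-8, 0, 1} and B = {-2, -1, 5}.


A + B = {a + b : a ∈ A, b ∈ B}.
Enumerate all |A|·|B| = 3·3 = 9 pairs (a, b) and collect distinct sums.
a = -8: -8+-2=-10, -8+-1=-9, -8+5=-3
a = 0: 0+-2=-2, 0+-1=-1, 0+5=5
a = 1: 1+-2=-1, 1+-1=0, 1+5=6
Collecting distinct sums: A + B = {-10, -9, -3, -2, -1, 0, 5, 6}
|A + B| = 8

A + B = {-10, -9, -3, -2, -1, 0, 5, 6}


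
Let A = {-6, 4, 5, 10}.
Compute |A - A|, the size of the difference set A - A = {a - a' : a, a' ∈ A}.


A - A = {a - a' : a, a' ∈ A}; |A| = 4.
Bounds: 2|A|-1 ≤ |A - A| ≤ |A|² - |A| + 1, i.e. 7 ≤ |A - A| ≤ 13.
Note: 0 ∈ A - A always (from a - a). The set is symmetric: if d ∈ A - A then -d ∈ A - A.
Enumerate nonzero differences d = a - a' with a > a' (then include -d):
Positive differences: {1, 5, 6, 10, 11, 16}
Full difference set: {0} ∪ (positive diffs) ∪ (negative diffs).
|A - A| = 1 + 2·6 = 13 (matches direct enumeration: 13).

|A - A| = 13


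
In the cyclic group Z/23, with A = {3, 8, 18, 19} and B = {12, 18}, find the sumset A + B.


Work in Z/23Z: reduce every sum a + b modulo 23.
Enumerate all 8 pairs:
a = 3: 3+12=15, 3+18=21
a = 8: 8+12=20, 8+18=3
a = 18: 18+12=7, 18+18=13
a = 19: 19+12=8, 19+18=14
Distinct residues collected: {3, 7, 8, 13, 14, 15, 20, 21}
|A + B| = 8 (out of 23 total residues).

A + B = {3, 7, 8, 13, 14, 15, 20, 21}


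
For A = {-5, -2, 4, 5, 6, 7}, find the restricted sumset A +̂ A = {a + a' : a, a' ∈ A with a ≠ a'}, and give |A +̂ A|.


Restricted sumset: A +̂ A = {a + a' : a ∈ A, a' ∈ A, a ≠ a'}.
Equivalently, take A + A and drop any sum 2a that is achievable ONLY as a + a for a ∈ A (i.e. sums representable only with equal summands).
Enumerate pairs (a, a') with a < a' (symmetric, so each unordered pair gives one sum; this covers all a ≠ a'):
  -5 + -2 = -7
  -5 + 4 = -1
  -5 + 5 = 0
  -5 + 6 = 1
  -5 + 7 = 2
  -2 + 4 = 2
  -2 + 5 = 3
  -2 + 6 = 4
  -2 + 7 = 5
  4 + 5 = 9
  4 + 6 = 10
  4 + 7 = 11
  5 + 6 = 11
  5 + 7 = 12
  6 + 7 = 13
Collected distinct sums: {-7, -1, 0, 1, 2, 3, 4, 5, 9, 10, 11, 12, 13}
|A +̂ A| = 13
(Reference bound: |A +̂ A| ≥ 2|A| - 3 for |A| ≥ 2, with |A| = 6 giving ≥ 9.)

|A +̂ A| = 13


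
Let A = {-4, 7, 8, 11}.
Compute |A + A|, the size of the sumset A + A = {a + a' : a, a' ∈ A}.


A + A = {a + a' : a, a' ∈ A}; |A| = 4.
General bounds: 2|A| - 1 ≤ |A + A| ≤ |A|(|A|+1)/2, i.e. 7 ≤ |A + A| ≤ 10.
Lower bound 2|A|-1 is attained iff A is an arithmetic progression.
Enumerate sums a + a' for a ≤ a' (symmetric, so this suffices):
a = -4: -4+-4=-8, -4+7=3, -4+8=4, -4+11=7
a = 7: 7+7=14, 7+8=15, 7+11=18
a = 8: 8+8=16, 8+11=19
a = 11: 11+11=22
Distinct sums: {-8, 3, 4, 7, 14, 15, 16, 18, 19, 22}
|A + A| = 10

|A + A| = 10


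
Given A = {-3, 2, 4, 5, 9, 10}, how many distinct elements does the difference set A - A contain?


A - A = {a - a' : a, a' ∈ A}; |A| = 6.
Bounds: 2|A|-1 ≤ |A - A| ≤ |A|² - |A| + 1, i.e. 11 ≤ |A - A| ≤ 31.
Note: 0 ∈ A - A always (from a - a). The set is symmetric: if d ∈ A - A then -d ∈ A - A.
Enumerate nonzero differences d = a - a' with a > a' (then include -d):
Positive differences: {1, 2, 3, 4, 5, 6, 7, 8, 12, 13}
Full difference set: {0} ∪ (positive diffs) ∪ (negative diffs).
|A - A| = 1 + 2·10 = 21 (matches direct enumeration: 21).

|A - A| = 21


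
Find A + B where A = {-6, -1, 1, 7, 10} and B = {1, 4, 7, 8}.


A + B = {a + b : a ∈ A, b ∈ B}.
Enumerate all |A|·|B| = 5·4 = 20 pairs (a, b) and collect distinct sums.
a = -6: -6+1=-5, -6+4=-2, -6+7=1, -6+8=2
a = -1: -1+1=0, -1+4=3, -1+7=6, -1+8=7
a = 1: 1+1=2, 1+4=5, 1+7=8, 1+8=9
a = 7: 7+1=8, 7+4=11, 7+7=14, 7+8=15
a = 10: 10+1=11, 10+4=14, 10+7=17, 10+8=18
Collecting distinct sums: A + B = {-5, -2, 0, 1, 2, 3, 5, 6, 7, 8, 9, 11, 14, 15, 17, 18}
|A + B| = 16

A + B = {-5, -2, 0, 1, 2, 3, 5, 6, 7, 8, 9, 11, 14, 15, 17, 18}


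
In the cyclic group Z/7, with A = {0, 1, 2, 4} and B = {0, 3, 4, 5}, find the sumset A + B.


Work in Z/7Z: reduce every sum a + b modulo 7.
Enumerate all 16 pairs:
a = 0: 0+0=0, 0+3=3, 0+4=4, 0+5=5
a = 1: 1+0=1, 1+3=4, 1+4=5, 1+5=6
a = 2: 2+0=2, 2+3=5, 2+4=6, 2+5=0
a = 4: 4+0=4, 4+3=0, 4+4=1, 4+5=2
Distinct residues collected: {0, 1, 2, 3, 4, 5, 6}
|A + B| = 7 (out of 7 total residues).

A + B = {0, 1, 2, 3, 4, 5, 6}


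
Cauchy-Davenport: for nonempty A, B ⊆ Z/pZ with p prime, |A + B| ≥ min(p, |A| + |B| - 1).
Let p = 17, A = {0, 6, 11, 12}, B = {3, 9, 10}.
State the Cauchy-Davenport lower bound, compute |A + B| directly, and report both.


Cauchy-Davenport: |A + B| ≥ min(p, |A| + |B| - 1) for A, B nonempty in Z/pZ.
|A| = 4, |B| = 3, p = 17.
CD lower bound = min(17, 4 + 3 - 1) = min(17, 6) = 6.
Compute A + B mod 17 directly:
a = 0: 0+3=3, 0+9=9, 0+10=10
a = 6: 6+3=9, 6+9=15, 6+10=16
a = 11: 11+3=14, 11+9=3, 11+10=4
a = 12: 12+3=15, 12+9=4, 12+10=5
A + B = {3, 4, 5, 9, 10, 14, 15, 16}, so |A + B| = 8.
Verify: 8 ≥ 6? Yes ✓.

CD lower bound = 6, actual |A + B| = 8.


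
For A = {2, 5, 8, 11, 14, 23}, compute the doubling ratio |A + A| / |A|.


|A| = 6.
Compute A + A by enumerating all 36 pairs.
A + A = {4, 7, 10, 13, 16, 19, 22, 25, 28, 31, 34, 37, 46}, so |A + A| = 13.
K = |A + A| / |A| = 13/6 (already in lowest terms) ≈ 2.1667.
Reference: AP of size 6 gives K = 11/6 ≈ 1.8333; a fully generic set of size 6 gives K ≈ 3.5000.

|A| = 6, |A + A| = 13, K = 13/6.


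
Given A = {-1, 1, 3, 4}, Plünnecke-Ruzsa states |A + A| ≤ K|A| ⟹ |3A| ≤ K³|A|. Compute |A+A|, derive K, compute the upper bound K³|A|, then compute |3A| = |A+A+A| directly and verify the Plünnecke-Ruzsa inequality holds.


|A| = 4.
Step 1: Compute A + A by enumerating all 16 pairs.
A + A = {-2, 0, 2, 3, 4, 5, 6, 7, 8}, so |A + A| = 9.
Step 2: Doubling constant K = |A + A|/|A| = 9/4 = 9/4 ≈ 2.2500.
Step 3: Plünnecke-Ruzsa gives |3A| ≤ K³·|A| = (2.2500)³ · 4 ≈ 45.5625.
Step 4: Compute 3A = A + A + A directly by enumerating all triples (a,b,c) ∈ A³; |3A| = 14.
Step 5: Check 14 ≤ 45.5625? Yes ✓.

K = 9/4, Plünnecke-Ruzsa bound K³|A| ≈ 45.5625, |3A| = 14, inequality holds.


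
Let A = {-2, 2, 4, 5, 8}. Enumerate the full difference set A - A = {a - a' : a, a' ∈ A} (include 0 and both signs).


A - A = {a - a' : a, a' ∈ A}.
Compute a - a' for each ordered pair (a, a'):
a = -2: -2--2=0, -2-2=-4, -2-4=-6, -2-5=-7, -2-8=-10
a = 2: 2--2=4, 2-2=0, 2-4=-2, 2-5=-3, 2-8=-6
a = 4: 4--2=6, 4-2=2, 4-4=0, 4-5=-1, 4-8=-4
a = 5: 5--2=7, 5-2=3, 5-4=1, 5-5=0, 5-8=-3
a = 8: 8--2=10, 8-2=6, 8-4=4, 8-5=3, 8-8=0
Collecting distinct values (and noting 0 appears from a-a):
A - A = {-10, -7, -6, -4, -3, -2, -1, 0, 1, 2, 3, 4, 6, 7, 10}
|A - A| = 15

A - A = {-10, -7, -6, -4, -3, -2, -1, 0, 1, 2, 3, 4, 6, 7, 10}


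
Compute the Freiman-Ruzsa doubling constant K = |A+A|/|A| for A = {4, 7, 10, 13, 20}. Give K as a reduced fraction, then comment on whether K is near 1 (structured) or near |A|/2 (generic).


|A| = 5.
Compute A + A by enumerating all 25 pairs.
A + A = {8, 11, 14, 17, 20, 23, 24, 26, 27, 30, 33, 40}, so |A + A| = 12.
K = |A + A| / |A| = 12/5 (already in lowest terms) ≈ 2.4000.
Reference: AP of size 5 gives K = 9/5 ≈ 1.8000; a fully generic set of size 5 gives K ≈ 3.0000.

|A| = 5, |A + A| = 12, K = 12/5.


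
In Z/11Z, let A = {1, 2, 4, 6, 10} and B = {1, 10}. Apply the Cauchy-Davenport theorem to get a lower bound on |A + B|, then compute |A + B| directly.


Cauchy-Davenport: |A + B| ≥ min(p, |A| + |B| - 1) for A, B nonempty in Z/pZ.
|A| = 5, |B| = 2, p = 11.
CD lower bound = min(11, 5 + 2 - 1) = min(11, 6) = 6.
Compute A + B mod 11 directly:
a = 1: 1+1=2, 1+10=0
a = 2: 2+1=3, 2+10=1
a = 4: 4+1=5, 4+10=3
a = 6: 6+1=7, 6+10=5
a = 10: 10+1=0, 10+10=9
A + B = {0, 1, 2, 3, 5, 7, 9}, so |A + B| = 7.
Verify: 7 ≥ 6? Yes ✓.

CD lower bound = 6, actual |A + B| = 7.


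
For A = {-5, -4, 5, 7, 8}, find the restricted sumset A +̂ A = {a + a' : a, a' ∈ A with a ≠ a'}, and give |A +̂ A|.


Restricted sumset: A +̂ A = {a + a' : a ∈ A, a' ∈ A, a ≠ a'}.
Equivalently, take A + A and drop any sum 2a that is achievable ONLY as a + a for a ∈ A (i.e. sums representable only with equal summands).
Enumerate pairs (a, a') with a < a' (symmetric, so each unordered pair gives one sum; this covers all a ≠ a'):
  -5 + -4 = -9
  -5 + 5 = 0
  -5 + 7 = 2
  -5 + 8 = 3
  -4 + 5 = 1
  -4 + 7 = 3
  -4 + 8 = 4
  5 + 7 = 12
  5 + 8 = 13
  7 + 8 = 15
Collected distinct sums: {-9, 0, 1, 2, 3, 4, 12, 13, 15}
|A +̂ A| = 9
(Reference bound: |A +̂ A| ≥ 2|A| - 3 for |A| ≥ 2, with |A| = 5 giving ≥ 7.)

|A +̂ A| = 9


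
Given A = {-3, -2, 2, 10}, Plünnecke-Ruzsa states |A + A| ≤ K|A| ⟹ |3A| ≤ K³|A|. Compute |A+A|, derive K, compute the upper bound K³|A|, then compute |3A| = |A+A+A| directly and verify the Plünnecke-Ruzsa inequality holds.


|A| = 4.
Step 1: Compute A + A by enumerating all 16 pairs.
A + A = {-6, -5, -4, -1, 0, 4, 7, 8, 12, 20}, so |A + A| = 10.
Step 2: Doubling constant K = |A + A|/|A| = 10/4 = 10/4 ≈ 2.5000.
Step 3: Plünnecke-Ruzsa gives |3A| ≤ K³·|A| = (2.5000)³ · 4 ≈ 62.5000.
Step 4: Compute 3A = A + A + A directly by enumerating all triples (a,b,c) ∈ A³; |3A| = 19.
Step 5: Check 19 ≤ 62.5000? Yes ✓.

K = 10/4, Plünnecke-Ruzsa bound K³|A| ≈ 62.5000, |3A| = 19, inequality holds.


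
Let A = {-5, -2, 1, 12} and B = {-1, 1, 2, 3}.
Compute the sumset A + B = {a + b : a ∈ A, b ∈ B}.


A + B = {a + b : a ∈ A, b ∈ B}.
Enumerate all |A|·|B| = 4·4 = 16 pairs (a, b) and collect distinct sums.
a = -5: -5+-1=-6, -5+1=-4, -5+2=-3, -5+3=-2
a = -2: -2+-1=-3, -2+1=-1, -2+2=0, -2+3=1
a = 1: 1+-1=0, 1+1=2, 1+2=3, 1+3=4
a = 12: 12+-1=11, 12+1=13, 12+2=14, 12+3=15
Collecting distinct sums: A + B = {-6, -4, -3, -2, -1, 0, 1, 2, 3, 4, 11, 13, 14, 15}
|A + B| = 14

A + B = {-6, -4, -3, -2, -1, 0, 1, 2, 3, 4, 11, 13, 14, 15}
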